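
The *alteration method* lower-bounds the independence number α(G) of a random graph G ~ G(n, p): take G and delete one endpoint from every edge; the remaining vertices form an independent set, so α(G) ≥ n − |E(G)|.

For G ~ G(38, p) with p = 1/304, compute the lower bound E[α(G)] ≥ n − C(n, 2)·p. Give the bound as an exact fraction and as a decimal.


E[|E(G)|] = C(38, 2)·p = 703 · (1/304) = 37/16.
E[α(G)] ≥ n − E[|E(G)|] = 38 − 37/16 = 571/16.
Numerically: ≈ 35.688.
(This is only a lower bound; the true E[α(G)] may be larger.)

E[α(G)] ≥ 571/16 ≈ 35.688.


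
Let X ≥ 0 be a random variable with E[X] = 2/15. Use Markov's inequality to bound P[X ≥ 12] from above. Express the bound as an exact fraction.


μ = E[X] = 2/15, a = 12.
Markov: P[X ≥ 12] ≤ μ/a = (2/15)/12 = 1/90.
Numerically: ≈ 0.011.
(Since a = 12 > μ = 0.133, the bound 1/90 is < 1 and informative.)

P[X ≥ 12] ≤ 1/90 ≈ 0.011.


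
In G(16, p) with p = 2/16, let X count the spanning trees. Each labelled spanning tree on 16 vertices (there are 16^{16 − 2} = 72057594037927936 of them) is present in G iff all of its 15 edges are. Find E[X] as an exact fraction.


K_16 has 16^{16 − 2} = 72057594037927936 labelled spanning trees.
For each such spanning tree H, let X_H = 1 if all 15 edges of H are present in G. Then P[X_H = 1] = p^{15} = (1/8)^{15} = 1/35184372088832.
By linearity: E[X] = Σ_H E[X_H] = 72057594037927936 · p^{15} = 72057594037927936 · 1/35184372088832 = 2048.
Numerically: E[X] ≈ 2048.

E[X] = 72057594037927936 · (1/8)^{15} = 2048 ≈ 2048.


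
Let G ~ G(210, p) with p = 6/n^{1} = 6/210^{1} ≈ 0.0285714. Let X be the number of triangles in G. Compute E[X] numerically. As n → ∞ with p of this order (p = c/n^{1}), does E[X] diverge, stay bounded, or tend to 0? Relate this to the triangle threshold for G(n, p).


Number of potential triangles: C(210, 3) = 1521520.
Each occurs with probability p³ ≈ (0.0285714)³ ≈ 2.33236152e-05.
By linearity: E[X] = C(210, 3)·p³ ≈ 1521520 · 2.33236152e-05 ≈ 35.487347.
Here α = 1, so p = 6/n is exactly at the triangle threshold p ~ 1/n. Asymptotically E[X] → c³/6 = 6³/6 = 36 ≈ 36.000000, a bounded constant. In this regime the triangle count is asymptotically Poisson(c³/6).

E[X] ≈ 35.487347; in regime p = Θ(1/n^{1}) E[X] stays bounded (at the triangle threshold p ~ 1/n).


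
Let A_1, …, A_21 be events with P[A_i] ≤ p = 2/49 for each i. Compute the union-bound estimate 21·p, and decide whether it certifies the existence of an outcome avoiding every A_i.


Union bound: P[∪_{i=1}^{21} A_i] ≤ Σ_i P[A_i] ≤ 21·p = 21·(2/49) = 6/7.
Numerically: 6/7 ≈ 0.857.
Is 6/7 < 1? YES.
Since P[∪ A_i] ≤ 6/7 < 1, the complement has P[∩ A_i^c] ≥ 1 − 6/7 = 1/7 > 0, so some outcome avoids every A_i.

21·p = 6/7 ≈ 0.857; existence CERTIFIED by the union bound.


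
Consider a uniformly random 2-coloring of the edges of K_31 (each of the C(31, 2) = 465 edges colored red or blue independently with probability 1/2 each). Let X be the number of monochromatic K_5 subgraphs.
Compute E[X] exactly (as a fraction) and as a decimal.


Let X = Σ_S X_S over the C(31, 5) = 169911 subsets S of size 5, where X_S = 1 if the K_5 on S is monochromatic.
For a fixed S, the K_5 on S has C(5, 2) = 10 edges. P[all 10 edges red] = (1/2)^10, and likewise for blue, so P[monochromatic] = 2·(1/2)^10 = 2^{1 − 10} = 1/512.
By linearity of expectation: E[X] = C(31, 5) · 2^{1 − 10} = 169911 · 1/512 = 169911/512.
Numerically: E[X] ≈ 331.8574.

E[X] = C(31,5)·2^(1−C(5,2)) = 169911/512 ≈ 331.8574.


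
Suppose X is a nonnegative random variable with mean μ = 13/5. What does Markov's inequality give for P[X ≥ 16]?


μ = E[X] = 13/5, a = 16.
Markov: P[X ≥ 16] ≤ μ/a = (13/5)/16 = 13/80.
Numerically: ≈ 0.162500.
(Since a = 16 > μ = 2.600000, the bound 13/80 is < 1 and informative.)

P[X ≥ 16] ≤ 13/80 ≈ 0.162500.


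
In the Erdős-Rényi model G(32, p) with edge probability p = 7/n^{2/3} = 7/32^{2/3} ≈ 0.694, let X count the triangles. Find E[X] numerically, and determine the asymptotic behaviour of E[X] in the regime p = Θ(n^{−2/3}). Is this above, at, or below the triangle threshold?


Number of potential triangles: C(32, 3) = 4960.
Each occurs with probability p³ ≈ (0.694)³ ≈ 3.34961e-01.
By linearity: E[X] = C(32, 3)·p³ ≈ 4960 · 3.34961e-01 ≈ 1661.406.
Since α = 2/3 < 1, p = c/n^{2/3} ≫ 1/n is above the triangle threshold p ~ 1/n. Asymptotically E[X] ~ (c³/6)·n^{3(1−α)} = (7³/6)·n^{1} → ∞; triangles are abundant w.h.p.

E[X] ≈ 1661.406; in regime p = Θ(1/n^{2/3}) E[X] diverges (above the triangle threshold p ~ 1/n).


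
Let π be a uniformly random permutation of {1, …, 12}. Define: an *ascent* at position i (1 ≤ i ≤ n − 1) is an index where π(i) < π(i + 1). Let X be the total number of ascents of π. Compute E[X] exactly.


Write X = Σ X_I over i = 1, …, 11, with X_I the indicator of one ascent.
There are 11 indicators.
For each fixed i, the pair (π(i), π(i+1)) is a uniformly random ordered pair of distinct values from {1, …, 12}; by symmetry P[π(i) < π(i+1)] = 1/2.
By linearity: E[X] = 11 · (1/2) = (12 − 1) · (1/2) = 11/2 ≈ 5.500.

E[X] = 11/2 = 5.500.


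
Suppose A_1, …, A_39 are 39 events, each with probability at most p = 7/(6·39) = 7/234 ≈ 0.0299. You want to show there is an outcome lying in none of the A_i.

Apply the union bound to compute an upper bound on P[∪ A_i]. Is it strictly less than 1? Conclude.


Union bound: P[∪_{i=1}^{39} A_i] ≤ Σ_i P[A_i] ≤ 39·p = 39·(7/234) = 7/6.
Numerically: 7/6 ≈ 1.1667.
Is 7/6 < 1? NO.
Since the bound 7/6 is ≥ 1, the union bound is uninformative here; it does NOT by itself certify existence.

39·p = 7/6 ≈ 1.1667; existence NOT certified by the union bound.


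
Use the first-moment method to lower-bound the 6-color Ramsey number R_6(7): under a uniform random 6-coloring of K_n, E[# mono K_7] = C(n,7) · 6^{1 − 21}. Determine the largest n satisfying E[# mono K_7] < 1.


We need C(n, 7) · 6^{1 − 21} < 1, i.e. C(n, 7) < 6^{21 − 1} = 3656158440062976.
Check values of n near the boundary:
  n = 565: C(565, 7) = 3513212521235560; 3513212521235560 < 3656158440062976? YES
  n = 566: C(566, 7) = 3557206237959440; 3557206237959440 < 3656158440062976? YES
  n = 567: C(567, 7) = 3601671315933933; 3601671315933933 < 3656158440062976? YES
  n = 568: C(568, 7) = 3646611956239704; 3646611956239704 < 3656158440062976? YES
  n = 569: C(569, 7) = 3692032389858348; 3692032389858348 < 3656158440062976? NO
  n = 570: C(570, 7) = 3737936877831720; 3737936877831720 < 3656158440062976? NO
The largest n with C(n, 7) < 3656158440062976 is n = 568 (where E[X] = 16882462760369/16926659444736 ≈ 0.997). Hence R_6(7) > 568, i.e. R_6(7) ≥ 569.

Largest n = 568; hence R_6(7) > 568.


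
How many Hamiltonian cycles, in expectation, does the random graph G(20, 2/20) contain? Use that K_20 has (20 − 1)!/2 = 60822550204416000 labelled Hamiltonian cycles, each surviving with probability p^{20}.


K_20 has (20 − 1)!/2 = 60822550204416000 labelled Hamiltonian cycles.
For each such Hamiltonian cycle H, let X_H = 1 if all 20 edges of H are present in G. Then P[X_H = 1] = p^{20} = (1/10)^{20} = 1/100000000000000000000.
Summing the indicators: E[X] = Σ_H E[X_H] = 60822550204416000 · p^{20} = 60822550204416000 · 1/100000000000000000000 = 14849255421/24414062500000.
Numerically: E[X] ≈ 0.00060823.

E[X] = 60822550204416000 · (1/10)^{20} = 14849255421/24414062500000 ≈ 0.00060823.


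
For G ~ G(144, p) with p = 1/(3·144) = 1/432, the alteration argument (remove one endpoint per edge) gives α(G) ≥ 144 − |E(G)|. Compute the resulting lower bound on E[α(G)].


E[|E(G)|] = C(144, 2)·p = 10296 · (1/432) = 143/6.
E[α(G)] ≥ n − E[|E(G)|] = 144 − 143/6 = 721/6.
Numerically: ≈ 120.16667.
(This is only a lower bound; the true E[α(G)] may be larger.)

E[α(G)] ≥ 721/6 ≈ 120.16667.


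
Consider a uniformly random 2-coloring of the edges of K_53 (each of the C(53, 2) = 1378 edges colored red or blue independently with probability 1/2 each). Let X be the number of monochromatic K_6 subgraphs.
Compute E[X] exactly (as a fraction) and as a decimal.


Let X = Σ_S X_S over the C(53, 6) = 22957480 subsets S of size 6, where X_S = 1 if the K_6 on S is monochromatic.
For a fixed S, the K_6 on S has C(6, 2) = 15 edges. P[all 15 edges red] = (1/2)^15, and likewise for blue, so P[monochromatic] = 2·(1/2)^15 = 2^{1 − 15} = 1/16384.
By linearity: E[X] = C(53, 6) · 2^{1 − 15} = 22957480 · 1/16384 = 2869685/2048.
Numerically: E[X] ≈ 1401.21338.

E[X] = C(53,6)·2^(1−C(6,2)) = 2869685/2048 ≈ 1401.21338.


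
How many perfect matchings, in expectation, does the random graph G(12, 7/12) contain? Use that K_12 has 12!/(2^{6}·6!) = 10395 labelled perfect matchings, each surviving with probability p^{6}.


K_12 has 12!/(2^{6}·6!) = 10395 labelled perfect matchings.
For each such perfect matching H, let X_H = 1 if all 6 edges of H are present in G. Then P[X_H = 1] = p^{6} = (7/12)^{6} = 117649/2985984.
Summing the indicators: E[X] = Σ_H E[X_H] = 10395 · p^{6} = 10395 · 117649/2985984 = 45294865/110592.
Numerically: E[X] ≈ 409.6.

E[X] = 10395 · (7/12)^{6} = 45294865/110592 ≈ 409.6.


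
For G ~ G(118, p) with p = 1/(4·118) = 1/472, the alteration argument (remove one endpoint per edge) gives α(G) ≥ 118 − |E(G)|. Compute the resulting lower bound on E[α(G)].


E[|E(G)|] = C(118, 2)·p = 6903 · (1/472) = 117/8.
E[α(G)] ≥ n − E[|E(G)|] = 118 − 117/8 = 827/8.
Numerically: ≈ 103.375000.
(This is only a lower bound; the true E[α(G)] may be larger.)

E[α(G)] ≥ 827/8 ≈ 103.375000.


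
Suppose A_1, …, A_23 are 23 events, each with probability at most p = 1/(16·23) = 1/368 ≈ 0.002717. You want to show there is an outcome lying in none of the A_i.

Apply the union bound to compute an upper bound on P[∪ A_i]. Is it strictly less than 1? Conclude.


Union bound: P[∪_{i=1}^{23} A_i] ≤ Σ_i P[A_i] ≤ 23·p = 23·(1/368) = 1/16.
Numerically: 1/16 ≈ 0.062500.
Is 1/16 < 1? YES.
Since P[∪ A_i] ≤ 1/16 < 1, the complement has P[∩ A_i^c] ≥ 1 − 1/16 = 15/16 > 0, so some outcome avoids every A_i.

23·p = 1/16 ≈ 0.062500; existence CERTIFIED by the union bound.


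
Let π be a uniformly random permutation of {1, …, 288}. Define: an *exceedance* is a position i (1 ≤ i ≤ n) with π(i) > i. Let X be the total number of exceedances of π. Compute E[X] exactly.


Write X = Σ_{i=1}^{288} X_i, where X_i = 1_{π(i) > i}.
For each fixed i, π(i) is uniform over {1, …, 288} (marginal of a uniform permutation), so P[π(i) > i] = (n − i)/n. Summing: Σ_{i=1}^{288} (n − i)/n = (0 + 1 + … + 287)/288 = 288(288 − 1)/(2·288) = (288 − 1)/2.
Hence E[X] = Σ_{i=1}^{288} (288 − i)/288 = 287/2 ≈ 143.5000.

E[X] = 287/2 = 143.5000.


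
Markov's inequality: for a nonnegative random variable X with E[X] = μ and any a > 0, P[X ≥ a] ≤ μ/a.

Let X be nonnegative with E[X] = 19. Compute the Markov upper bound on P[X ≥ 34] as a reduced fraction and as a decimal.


μ = E[X] = 19, a = 34.
Markov: P[X ≥ 34] ≤ μ/a = (19)/34 = 19/34.
Numerically: ≈ 0.558824.
(Since a = 34 > μ = 19.000000, the bound 19/34 is < 1 and informative.)

P[X ≥ 34] ≤ 19/34 ≈ 0.558824.


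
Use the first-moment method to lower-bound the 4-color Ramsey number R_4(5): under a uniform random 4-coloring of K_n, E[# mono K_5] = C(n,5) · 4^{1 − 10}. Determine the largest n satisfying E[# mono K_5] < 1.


We need C(n, 5) · 4^{1 − 10} < 1, i.e. C(n, 5) < 4^{10 − 1} = 262144.
Check values of n near the boundary:
  n = 30: C(30, 5) = 142506; 142506 < 262144? YES
  n = 31: C(31, 5) = 169911; 169911 < 262144? YES
  n = 32: C(32, 5) = 201376; 201376 < 262144? YES
  n = 33: C(33, 5) = 237336; 237336 < 262144? YES
  n = 34: C(34, 5) = 278256; 278256 < 262144? NO
The largest n with C(n, 5) < 262144 is n = 33 (where E[X] = 29667/32768 ≈ 0.9053650). Hence R_4(5) > 33, i.e. R_4(5) ≥ 34.

Largest n = 33; hence R_4(5) > 33.


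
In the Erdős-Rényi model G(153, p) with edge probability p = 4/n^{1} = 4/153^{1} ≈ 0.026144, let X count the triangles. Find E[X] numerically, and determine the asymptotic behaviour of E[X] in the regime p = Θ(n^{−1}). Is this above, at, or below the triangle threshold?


Number of potential triangles: C(153, 3) = 585276.
Each occurs with probability p³ ≈ (0.026144)³ ≈ 1.7869224e-05.
By linearity: E[X] = C(153, 3)·p³ ≈ 585276 · 1.7869224e-05 ≈ 10.45843.
Here α = 1, so p = 4/n is exactly at the triangle threshold p ~ 1/n. Asymptotically E[X] → c³/6 = 4³/6 = 32/3 ≈ 10.66667, a bounded constant. In this regime the triangle count is asymptotically Poisson(c³/6).

E[X] ≈ 10.45843; in regime p = Θ(1/n^{1}) E[X] stays bounded (at the triangle threshold p ~ 1/n).


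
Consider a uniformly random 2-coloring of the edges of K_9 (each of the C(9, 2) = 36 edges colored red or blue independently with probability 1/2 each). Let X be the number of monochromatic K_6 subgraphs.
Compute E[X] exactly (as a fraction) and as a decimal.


Let X = Σ_S X_S over the C(9, 6) = 84 subsets S of size 6, where X_S = 1 if the K_6 on S is monochromatic.
For a fixed S, the K_6 on S has C(6, 2) = 15 edges. P[all 15 edges red] = (1/2)^15, and likewise for blue, so P[monochromatic] = 2·(1/2)^15 = 2^{1 − 15} = 1/16384.
By linearity of expectation: E[X] = C(9, 6) · 2^{1 − 15} = 84 · 1/16384 = 21/4096.
Numerically: E[X] ≈ 0.0051.

E[X] = C(9,6)·2^(1−C(6,2)) = 21/4096 ≈ 0.0051.


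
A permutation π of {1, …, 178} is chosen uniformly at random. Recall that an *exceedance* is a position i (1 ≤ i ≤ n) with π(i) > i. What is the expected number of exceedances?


Write X = Σ_{i=1}^{178} X_i, where X_i = 1_{π(i) > i}.
For each fixed i, π(i) is uniform over {1, …, 178} (marginal of a uniform permutation), so P[π(i) > i] = (n − i)/n. Summing: Σ_{i=1}^{178} (n − i)/n = (0 + 1 + … + 177)/178 = 178(178 − 1)/(2·178) = (178 − 1)/2.
Hence E[X] = Σ_{i=1}^{178} (178 − i)/178 = 177/2 ≈ 88.50000.

E[X] = 177/2 = 88.50000.


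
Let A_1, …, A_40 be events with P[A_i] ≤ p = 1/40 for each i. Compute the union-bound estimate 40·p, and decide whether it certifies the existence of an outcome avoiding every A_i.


Union bound: P[∪_{i=1}^{40} A_i] ≤ Σ_i P[A_i] ≤ 40·p = 40·(1/40) = 1.
Numerically: 1 ≈ 1.000000.
Is 1 < 1? NO.
Since the bound 1 is ≥ 1, the union bound is uninformative here; it does NOT by itself certify existence.

40·p = 1 ≈ 1.000000; existence NOT certified by the union bound.


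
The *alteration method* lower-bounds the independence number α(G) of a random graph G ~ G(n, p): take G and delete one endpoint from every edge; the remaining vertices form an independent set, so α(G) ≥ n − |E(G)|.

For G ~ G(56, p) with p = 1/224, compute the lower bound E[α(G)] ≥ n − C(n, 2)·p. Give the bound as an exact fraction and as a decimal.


E[|E(G)|] = C(56, 2)·p = 1540 · (1/224) = 55/8.
E[α(G)] ≥ n − E[|E(G)|] = 56 − 55/8 = 393/8.
Numerically: ≈ 49.125.
(This is only a lower bound; the true E[α(G)] may be larger.)

E[α(G)] ≥ 393/8 ≈ 49.125.


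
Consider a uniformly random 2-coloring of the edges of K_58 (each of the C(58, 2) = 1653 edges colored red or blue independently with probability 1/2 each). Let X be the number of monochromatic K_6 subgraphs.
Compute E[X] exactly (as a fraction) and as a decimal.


Let X = Σ_S X_S over the C(58, 6) = 40475358 subsets S of size 6, where X_S = 1 if the K_6 on S is monochromatic.
For a fixed S, the K_6 on S has C(6, 2) = 15 edges. P[all 15 edges red] = (1/2)^15, and likewise for blue, so P[monochromatic] = 2·(1/2)^15 = 2^{1 − 15} = 1/16384.
Summing: E[X] = C(58, 6) · 2^{1 − 15} = 40475358 · 1/16384 = 20237679/8192.
Numerically: E[X] ≈ 2470.419800.

E[X] = C(58,6)·2^(1−C(6,2)) = 20237679/8192 ≈ 2470.419800.


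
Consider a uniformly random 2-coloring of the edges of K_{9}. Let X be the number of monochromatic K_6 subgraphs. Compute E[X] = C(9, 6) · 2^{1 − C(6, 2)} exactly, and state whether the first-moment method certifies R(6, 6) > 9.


E[X] = C(9, 6) · 2^{1 − 15} = 84 · 2^{−14} = 84/16384.
As a reduced fraction: E[X] = 21/4096 ≈ 0.0051270.
Is E[X] < 1? YES.
Since E[X] < 1, there exists a 2-coloring of K_{9} with no monochromatic K_6; hence R(6, 6) > 9.

E[X] = 21/4096 ≈ 0.0051270; E[X] < 1, so R(6, 6) > 9.


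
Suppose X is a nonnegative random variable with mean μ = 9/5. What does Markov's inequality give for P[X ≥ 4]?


μ = E[X] = 9/5, a = 4.
Markov: P[X ≥ 4] ≤ μ/a = (9/5)/4 = 9/20.
Numerically: ≈ 0.4500.
(Since a = 4 > μ = 1.8000, the bound 9/20 is < 1 and informative.)

P[X ≥ 4] ≤ 9/20 ≈ 0.4500.


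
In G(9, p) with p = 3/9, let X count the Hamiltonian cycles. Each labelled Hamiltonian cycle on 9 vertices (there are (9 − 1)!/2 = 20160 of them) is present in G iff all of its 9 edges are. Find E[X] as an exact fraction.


K_9 has (9 − 1)!/2 = 20160 labelled Hamiltonian cycles.
For each such Hamiltonian cycle H, let X_H = 1 if all 9 edges of H are present in G. Then P[X_H = 1] = p^{9} = (1/3)^{9} = 1/19683.
By linearity: E[X] = Σ_H E[X_H] = 20160 · p^{9} = 20160 · 1/19683 = 2240/2187.
Numerically: E[X] ≈ 1.02.

E[X] = 20160 · (1/3)^{9} = 2240/2187 ≈ 1.02.


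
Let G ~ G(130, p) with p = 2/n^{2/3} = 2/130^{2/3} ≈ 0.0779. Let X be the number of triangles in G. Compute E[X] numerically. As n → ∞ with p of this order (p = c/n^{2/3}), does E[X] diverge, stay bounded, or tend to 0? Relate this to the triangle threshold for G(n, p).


Number of potential triangles: C(130, 3) = 357760.
Each occurs with probability p³ ≈ (0.0779)³ ≈ 4.73373e-04.
By linearity: E[X] = C(130, 3)·p³ ≈ 357760 · 4.73373e-04 ≈ 169.354.
Since α = 2/3 < 1, p = c/n^{2/3} ≫ 1/n is above the triangle threshold p ~ 1/n. Asymptotically E[X] ~ (c³/6)·n^{3(1−α)} = (2³/6)·n^{1} → ∞; triangles are abundant w.h.p.

E[X] ≈ 169.354; in regime p = Θ(1/n^{2/3}) E[X] diverges (above the triangle threshold p ~ 1/n).


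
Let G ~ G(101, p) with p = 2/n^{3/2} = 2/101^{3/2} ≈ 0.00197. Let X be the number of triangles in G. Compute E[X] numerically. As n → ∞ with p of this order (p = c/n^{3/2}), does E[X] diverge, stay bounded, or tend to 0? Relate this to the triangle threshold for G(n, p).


Number of potential triangles: C(101, 3) = 166650.
Each occurs with probability p³ ≈ (0.00197)³ ≈ 7.64969e-09.
By linearity: E[X] = C(101, 3)·p³ ≈ 166650 · 7.64969e-09 ≈ 0.001.
Since α = 3/2 > 1, p = c/n^{3/2} = o(1/n) is below the triangle threshold p ~ 1/n. Asymptotically E[X] ~ (c³/6)·n^{3(1−α)} = (2³/6)·n^{-1.5} → 0, so by Markov's inequality G has no triangles w.h.p.

E[X] ≈ 0.001; in regime p = Θ(1/n^{3/2}) E[X] tends to 0 (below the triangle threshold p ~ 1/n).


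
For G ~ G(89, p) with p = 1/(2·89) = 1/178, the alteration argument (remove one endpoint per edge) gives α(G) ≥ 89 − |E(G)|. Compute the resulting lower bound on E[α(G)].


E[|E(G)|] = C(89, 2)·p = 3916 · (1/178) = 22.
E[α(G)] ≥ n − E[|E(G)|] = 89 − 22 = 67.
Numerically: ≈ 67.0000.
(This is only a lower bound; the true E[α(G)] may be larger.)

E[α(G)] ≥ 67 ≈ 67.0000.


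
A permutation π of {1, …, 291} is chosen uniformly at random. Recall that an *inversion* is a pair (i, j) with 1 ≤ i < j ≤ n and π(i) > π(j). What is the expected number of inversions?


Write X = Σ X_I over the C(291, 2) = 42195 pairs i < j, with X_I the indicator of one inversion.
There are 42195 indicators.
For each fixed pair i < j, the values π(i) and π(j) are two distinct elements of {1, …, 291} in uniformly random order; by symmetry P[π(i) > π(j)] = 1/2.
By linearity: E[X] = 42195 · (1/2) = C(291, 2) · (1/2) = 42195/2 = 42195/2 ≈ 21097.5000.

E[X] = 42195/2 = 21097.5000.


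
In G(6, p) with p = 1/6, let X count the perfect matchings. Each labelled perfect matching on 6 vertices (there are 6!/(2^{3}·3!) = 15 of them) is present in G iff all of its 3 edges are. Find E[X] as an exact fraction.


K_6 has 6!/(2^{3}·3!) = 15 labelled perfect matchings.
For each such perfect matching H, let X_H = 1 if all 3 edges of H are present in G. Then P[X_H = 1] = p^{3} = (1/6)^{3} = 1/216.
Summing the indicators: E[X] = Σ_H E[X_H] = 15 · p^{3} = 15 · 1/216 = 5/72.
Numerically: E[X] ≈ 0.069444.

E[X] = 15 · (1/6)^{3} = 5/72 ≈ 0.069444.


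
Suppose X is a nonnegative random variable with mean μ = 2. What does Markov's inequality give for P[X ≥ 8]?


μ = E[X] = 2, a = 8.
Markov: P[X ≥ 8] ≤ μ/a = (2)/8 = 1/4.
Numerically: ≈ 0.250.
(Since a = 8 > μ = 2.000, the bound 1/4 is < 1 and informative.)

P[X ≥ 8] ≤ 1/4 ≈ 0.250.


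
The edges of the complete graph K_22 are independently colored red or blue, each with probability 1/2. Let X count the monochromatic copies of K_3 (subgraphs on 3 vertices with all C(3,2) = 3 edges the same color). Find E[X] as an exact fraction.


Let X = Σ_S X_S over the C(22, 3) = 1540 subsets S of size 3, where X_S = 1 if the K_3 on S is monochromatic.
For a fixed S, the K_3 on S has C(3, 2) = 3 edges. P[all 3 edges red] = (1/2)^3, and likewise for blue, so P[monochromatic] = 2·(1/2)^3 = 2^{1 − 3} = 1/4.
By linearity: E[X] = C(22, 3) · 2^{1 − 3} = 1540 · 1/4 = 385.
Numerically: E[X] ≈ 385.000000.

E[X] = C(22,3)·2^(1−C(3,2)) = 385 ≈ 385.000000.


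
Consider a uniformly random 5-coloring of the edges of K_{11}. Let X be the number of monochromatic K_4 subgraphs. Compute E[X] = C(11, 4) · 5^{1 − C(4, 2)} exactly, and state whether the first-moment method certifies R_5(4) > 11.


E[X] = C(11, 4) · 5^{1 − 6} = 330 · 5^{−5} = 330/3125.
As a reduced fraction: E[X] = 66/625 ≈ 0.1056.
Is E[X] < 1? YES.
Since E[X] < 1, there exists a 5-coloring of K_{11} with no monochromatic K_4; hence R_5(4) > 11.

E[X] = 66/625 ≈ 0.1056; E[X] < 1, so R_5(4) > 11.


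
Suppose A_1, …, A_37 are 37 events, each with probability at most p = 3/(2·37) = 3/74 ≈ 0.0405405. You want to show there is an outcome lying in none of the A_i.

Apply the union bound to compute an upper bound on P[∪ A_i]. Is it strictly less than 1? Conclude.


Union bound: P[∪_{i=1}^{37} A_i] ≤ Σ_i P[A_i] ≤ 37·p = 37·(3/74) = 3/2.
Numerically: 3/2 ≈ 1.5000000.
Is 3/2 < 1? NO.
Since the bound 3/2 is ≥ 1, the union bound is uninformative here; it does NOT by itself certify existence.

37·p = 3/2 ≈ 1.5000000; existence NOT certified by the union bound.


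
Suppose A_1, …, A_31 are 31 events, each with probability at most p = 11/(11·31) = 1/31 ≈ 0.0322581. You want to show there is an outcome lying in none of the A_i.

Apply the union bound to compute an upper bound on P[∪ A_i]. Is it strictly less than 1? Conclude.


Union bound: P[∪_{i=1}^{31} A_i] ≤ Σ_i P[A_i] ≤ 31·p = 31·(1/31) = 1.
Numerically: 1 ≈ 1.0000000.
Is 1 < 1? NO.
Since the bound 1 is ≥ 1, the union bound is uninformative here; it does NOT by itself certify existence.

31·p = 1 ≈ 1.0000000; existence NOT certified by the union bound.


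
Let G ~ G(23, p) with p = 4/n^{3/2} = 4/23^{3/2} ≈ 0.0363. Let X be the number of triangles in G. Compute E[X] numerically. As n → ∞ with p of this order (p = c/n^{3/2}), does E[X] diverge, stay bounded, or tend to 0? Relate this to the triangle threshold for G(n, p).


Number of potential triangles: C(23, 3) = 1771.
Each occurs with probability p³ ≈ (0.0363)³ ≈ 4.76875e-05.
By linearity: E[X] = C(23, 3)·p³ ≈ 1771 · 4.76875e-05 ≈ 0.084.
Since α = 3/2 > 1, p = c/n^{3/2} = o(1/n) is below the triangle threshold p ~ 1/n. Asymptotically E[X] ~ (c³/6)·n^{3(1−α)} = (4³/6)·n^{-1.5} → 0, so by Markov's inequality G has no triangles w.h.p.

E[X] ≈ 0.084; in regime p = Θ(1/n^{3/2}) E[X] tends to 0 (below the triangle threshold p ~ 1/n).


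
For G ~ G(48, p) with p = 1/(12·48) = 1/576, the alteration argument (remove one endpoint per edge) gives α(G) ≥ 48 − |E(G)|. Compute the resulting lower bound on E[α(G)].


E[|E(G)|] = C(48, 2)·p = 1128 · (1/576) = 47/24.
E[α(G)] ≥ n − E[|E(G)|] = 48 − 47/24 = 1105/24.
Numerically: ≈ 46.04167.
(This is only a lower bound; the true E[α(G)] may be larger.)

E[α(G)] ≥ 1105/24 ≈ 46.04167.


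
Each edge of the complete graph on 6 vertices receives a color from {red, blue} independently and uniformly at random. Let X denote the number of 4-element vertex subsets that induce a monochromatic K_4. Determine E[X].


Let X = Σ_S X_S over the C(6, 4) = 15 subsets S of size 4, where X_S = 1 if the K_4 on S is monochromatic.
For a fixed S, the K_4 on S has C(4, 2) = 6 edges. P[all 6 edges red] = (1/2)^6, and likewise for blue, so P[monochromatic] = 2·(1/2)^6 = 2^{1 − 6} = 1/32.
By linearity of expectation: E[X] = C(6, 4) · 2^{1 − 6} = 15 · 1/32 = 15/32.
Numerically: E[X] ≈ 0.4688.

E[X] = C(6,4)·2^(1−C(4,2)) = 15/32 ≈ 0.4688.


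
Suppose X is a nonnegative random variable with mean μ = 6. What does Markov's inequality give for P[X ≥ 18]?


μ = E[X] = 6, a = 18.
Markov: P[X ≥ 18] ≤ μ/a = (6)/18 = 1/3.
Numerically: ≈ 0.333333.
(Since a = 18 > μ = 6.000000, the bound 1/3 is < 1 and informative.)

P[X ≥ 18] ≤ 1/3 ≈ 0.333333.


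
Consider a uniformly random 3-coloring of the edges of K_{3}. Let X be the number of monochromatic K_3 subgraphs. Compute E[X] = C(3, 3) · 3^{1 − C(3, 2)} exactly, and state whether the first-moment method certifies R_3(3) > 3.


E[X] = C(3, 3) · 3^{1 − 3} = 1 · 3^{−2} = 1/9.
As a reduced fraction: E[X] = 1/9 ≈ 0.1111111.
Is E[X] < 1? YES.
Since E[X] < 1, there exists a 3-coloring of K_{3} with no monochromatic K_3; hence R_3(3) > 3.

E[X] = 1/9 ≈ 0.1111111; E[X] < 1, so R_3(3) > 3.


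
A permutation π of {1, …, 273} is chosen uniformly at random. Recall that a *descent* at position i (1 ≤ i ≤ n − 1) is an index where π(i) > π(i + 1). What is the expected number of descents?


Write X = Σ X_I over i = 1, …, 272, with X_I the indicator of one descent.
There are 272 indicators.
For each fixed i, the pair (π(i), π(i+1)) is a uniformly random ordered pair of distinct values from {1, …, 273}; by symmetry P[π(i) > π(i+1)] = 1/2.
By linearity: E[X] = 272 · (1/2) = (273 − 1) · (1/2) = 136 ≈ 136.00000.

E[X] = 136 = 136.00000.


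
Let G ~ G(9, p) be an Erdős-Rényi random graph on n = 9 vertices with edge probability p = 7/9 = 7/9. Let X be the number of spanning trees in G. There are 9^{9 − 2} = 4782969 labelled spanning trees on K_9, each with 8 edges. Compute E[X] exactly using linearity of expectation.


K_9 has 9^{9 − 2} = 4782969 labelled spanning trees.
For each such spanning tree H, let X_H = 1 if all 8 edges of H are present in G. Then P[X_H = 1] = p^{8} = (7/9)^{8} = 5764801/43046721.
By linearity: E[X] = Σ_H E[X_H] = 4782969 · p^{8} = 4782969 · 5764801/43046721 = 5764801/9.
Numerically: E[X] ≈ 6.405e+05.

E[X] = 4782969 · (7/9)^{8} = 5764801/9 ≈ 6.405e+05.


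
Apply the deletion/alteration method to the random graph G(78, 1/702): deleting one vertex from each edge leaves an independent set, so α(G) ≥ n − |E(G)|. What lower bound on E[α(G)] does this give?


E[|E(G)|] = C(78, 2)·p = 3003 · (1/702) = 77/18.
E[α(G)] ≥ n − E[|E(G)|] = 78 − 77/18 = 1327/18.
Numerically: ≈ 73.7222.
(This is only a lower bound; the true E[α(G)] may be larger.)

E[α(G)] ≥ 1327/18 ≈ 73.7222.


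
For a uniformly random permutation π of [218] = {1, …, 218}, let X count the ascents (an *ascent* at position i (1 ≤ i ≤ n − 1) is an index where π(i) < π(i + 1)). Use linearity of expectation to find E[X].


Write X = Σ X_I over i = 1, …, 217, with X_I the indicator of one ascent.
There are 217 indicators.
For each fixed i, the pair (π(i), π(i+1)) is a uniformly random ordered pair of distinct values from {1, …, 218}; by symmetry P[π(i) < π(i+1)] = 1/2.
By linearity: E[X] = 217 · (1/2) = (218 − 1) · (1/2) = 217/2 ≈ 108.5000.

E[X] = 217/2 = 108.5000.


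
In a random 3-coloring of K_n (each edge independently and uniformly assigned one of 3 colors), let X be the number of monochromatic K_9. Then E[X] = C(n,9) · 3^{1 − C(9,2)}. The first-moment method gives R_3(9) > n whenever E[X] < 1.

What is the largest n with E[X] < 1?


We need C(n, 9) · 3^{1 − 36} < 1, i.e. C(n, 9) < 3^{36 − 1} = 50031545098999707.
Check values of n near the boundary:
  n = 300: C(300, 9) = 48052241692154700; 48052241692154700 < 50031545098999707? YES
  n = 301: C(301, 9) = 49533303936090975; 49533303936090975 < 50031545098999707? YES
  n = 302: C(302, 9) = 51054804739588650; 51054804739588650 < 50031545098999707? NO
The largest n with C(n, 9) < 50031545098999707 is n = 301 (where E[X] = 16511101312030325/16677181699666569 ≈ 0.990). Hence R_3(9) > 301, i.e. R_3(9) ≥ 302.

Largest n = 301; hence R_3(9) > 301.


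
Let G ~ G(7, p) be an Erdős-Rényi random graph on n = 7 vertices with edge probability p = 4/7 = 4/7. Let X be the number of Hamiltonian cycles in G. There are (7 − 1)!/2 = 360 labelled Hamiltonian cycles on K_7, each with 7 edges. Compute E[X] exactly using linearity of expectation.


K_7 has (7 − 1)!/2 = 360 labelled Hamiltonian cycles.
For each such Hamiltonian cycle H, let X_H = 1 if all 7 edges of H are present in G. Then P[X_H = 1] = p^{7} = (4/7)^{7} = 16384/823543.
By linearity: E[X] = Σ_H E[X_H] = 360 · p^{7} = 360 · 16384/823543 = 5898240/823543.
Numerically: E[X] ≈ 7.162.

E[X] = 360 · (4/7)^{7} = 5898240/823543 ≈ 7.162.


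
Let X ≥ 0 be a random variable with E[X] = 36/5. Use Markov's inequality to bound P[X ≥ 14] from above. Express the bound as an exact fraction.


μ = E[X] = 36/5, a = 14.
Markov: P[X ≥ 14] ≤ μ/a = (36/5)/14 = 18/35.
Numerically: ≈ 0.5143.
(Since a = 14 > μ = 7.2000, the bound 18/35 is < 1 and informative.)

P[X ≥ 14] ≤ 18/35 ≈ 0.5143.


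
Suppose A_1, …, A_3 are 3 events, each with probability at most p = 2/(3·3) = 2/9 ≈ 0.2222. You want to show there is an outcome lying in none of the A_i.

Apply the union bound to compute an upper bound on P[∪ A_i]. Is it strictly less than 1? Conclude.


Union bound: P[∪_{i=1}^{3} A_i] ≤ Σ_i P[A_i] ≤ 3·p = 3·(2/9) = 2/3.
Numerically: 2/3 ≈ 0.6667.
Is 2/3 < 1? YES.
Since P[∪ A_i] ≤ 2/3 < 1, the complement has P[∩ A_i^c] ≥ 1 − 2/3 = 1/3 > 0, so some outcome avoids every A_i.

3·p = 2/3 ≈ 0.6667; existence CERTIFIED by the union bound.


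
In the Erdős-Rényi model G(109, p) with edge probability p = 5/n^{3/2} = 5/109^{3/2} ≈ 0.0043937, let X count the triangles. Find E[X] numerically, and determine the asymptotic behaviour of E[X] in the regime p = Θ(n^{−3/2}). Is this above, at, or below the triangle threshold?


Number of potential triangles: C(109, 3) = 209934.
Each occurs with probability p³ ≈ (0.0043937)³ ≈ 8.4818536e-08.
By linearity: E[X] = C(109, 3)·p³ ≈ 209934 · 8.4818536e-08 ≈ 0.01781.
Since α = 3/2 > 1, p = c/n^{3/2} = o(1/n) is below the triangle threshold p ~ 1/n. Asymptotically E[X] ~ (c³/6)·n^{3(1−α)} = (5³/6)·n^{-1.5} → 0, so by Markov's inequality G has no triangles w.h.p.

E[X] ≈ 0.01781; in regime p = Θ(1/n^{3/2}) E[X] tends to 0 (below the triangle threshold p ~ 1/n).


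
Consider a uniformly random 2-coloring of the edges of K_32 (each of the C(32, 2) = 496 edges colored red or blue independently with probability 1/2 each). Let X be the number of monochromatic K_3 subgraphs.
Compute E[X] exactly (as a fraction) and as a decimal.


Let X = Σ_S X_S over the C(32, 3) = 4960 subsets S of size 3, where X_S = 1 if the K_3 on S is monochromatic.
For a fixed S, the K_3 on S has C(3, 2) = 3 edges. P[all 3 edges red] = (1/2)^3, and likewise for blue, so P[monochromatic] = 2·(1/2)^3 = 2^{1 − 3} = 1/4.
By linearity: E[X] = C(32, 3) · 2^{1 − 3} = 4960 · 1/4 = 1240.
Numerically: E[X] ≈ 1240.00000.

E[X] = C(32,3)·2^(1−C(3,2)) = 1240 ≈ 1240.00000.


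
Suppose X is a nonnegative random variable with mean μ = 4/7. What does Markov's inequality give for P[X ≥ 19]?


μ = E[X] = 4/7, a = 19.
Markov: P[X ≥ 19] ≤ μ/a = (4/7)/19 = 4/133.
Numerically: ≈ 0.030.
(Since a = 19 > μ = 0.571, the bound 4/133 is < 1 and informative.)

P[X ≥ 19] ≤ 4/133 ≈ 0.030.


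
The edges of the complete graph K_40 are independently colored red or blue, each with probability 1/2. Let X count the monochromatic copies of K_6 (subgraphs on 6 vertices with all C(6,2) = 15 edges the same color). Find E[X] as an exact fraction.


Let X = Σ_S X_S over the C(40, 6) = 3838380 subsets S of size 6, where X_S = 1 if the K_6 on S is monochromatic.
For a fixed S, the K_6 on S has C(6, 2) = 15 edges. P[all 15 edges red] = (1/2)^15, and likewise for blue, so P[monochromatic] = 2·(1/2)^15 = 2^{1 − 15} = 1/16384.
By linearity: E[X] = C(40, 6) · 2^{1 − 15} = 3838380 · 1/16384 = 959595/4096.
Numerically: E[X] ≈ 234.276.

E[X] = C(40,6)·2^(1−C(6,2)) = 959595/4096 ≈ 234.276.


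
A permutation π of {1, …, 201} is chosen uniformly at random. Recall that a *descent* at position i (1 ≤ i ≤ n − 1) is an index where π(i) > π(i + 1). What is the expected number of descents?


Write X = Σ X_I over i = 1, …, 200, with X_I the indicator of one descent.
There are 200 indicators.
For each fixed i, the pair (π(i), π(i+1)) is a uniformly random ordered pair of distinct values from {1, …, 201}; by symmetry P[π(i) > π(i+1)] = 1/2.
By linearity: E[X] = 200 · (1/2) = (201 − 1) · (1/2) = 100 ≈ 100.000000.

E[X] = 100 = 100.000000.


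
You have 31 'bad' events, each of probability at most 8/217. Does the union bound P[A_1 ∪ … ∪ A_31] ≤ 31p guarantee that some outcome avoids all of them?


Union bound: P[∪_{i=1}^{31} A_i] ≤ Σ_i P[A_i] ≤ 31·p = 31·(8/217) = 8/7.
Numerically: 8/7 ≈ 1.14286.
Is 8/7 < 1? NO.
Since the bound 8/7 is ≥ 1, the union bound is uninformative here; it does NOT by itself certify existence.

31·p = 8/7 ≈ 1.14286; existence NOT certified by the union bound.


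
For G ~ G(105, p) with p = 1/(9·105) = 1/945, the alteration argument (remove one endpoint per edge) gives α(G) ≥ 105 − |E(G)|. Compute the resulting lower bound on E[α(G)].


E[|E(G)|] = C(105, 2)·p = 5460 · (1/945) = 52/9.
E[α(G)] ≥ n − E[|E(G)|] = 105 − 52/9 = 893/9.
Numerically: ≈ 99.2222.
(This is only a lower bound; the true E[α(G)] may be larger.)

E[α(G)] ≥ 893/9 ≈ 99.2222.


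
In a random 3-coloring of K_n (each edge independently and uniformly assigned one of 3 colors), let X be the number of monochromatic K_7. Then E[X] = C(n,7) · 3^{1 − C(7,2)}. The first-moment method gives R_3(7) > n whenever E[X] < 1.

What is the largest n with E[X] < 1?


We need C(n, 7) · 3^{1 − 21} < 1, i.e. C(n, 7) < 3^{21 − 1} = 3486784401.
Check values of n near the boundary:
  n = 75: C(75, 7) = 1984829850; 1984829850 < 3486784401? YES
  n = 76: C(76, 7) = 2186189400; 2186189400 < 3486784401? YES
  n = 77: C(77, 7) = 2404808340; 2404808340 < 3486784401? YES
  n = 78: C(78, 7) = 2641902120; 2641902120 < 3486784401? YES
  n = 79: C(79, 7) = 2898753715; 2898753715 < 3486784401? YES
  n = 80: C(80, 7) = 3176716400; 3176716400 < 3486784401? YES
  n = 81: C(81, 7) = 3477216600; 3477216600 < 3486784401? YES
  n = 82: C(82, 7) = 3801756816; 3801756816 < 3486784401? NO
  n = 83: C(83, 7) = 4151918628; 4151918628 < 3486784401? NO
The largest n with C(n, 7) < 3486784401 is n = 81 (where E[X] = 42928600/43046721 ≈ 0.99726). Hence R_3(7) > 81, i.e. R_3(7) ≥ 82.

Largest n = 81; hence R_3(7) > 81.


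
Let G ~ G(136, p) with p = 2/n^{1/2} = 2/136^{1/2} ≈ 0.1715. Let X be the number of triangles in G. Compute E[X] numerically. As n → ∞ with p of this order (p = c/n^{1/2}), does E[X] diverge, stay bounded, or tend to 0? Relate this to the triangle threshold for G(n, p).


Number of potential triangles: C(136, 3) = 410040.
Each occurs with probability p³ ≈ (0.1715)³ ≈ 5.0440760e-03.
By linearity: E[X] = C(136, 3)·p³ ≈ 410040 · 5.0440760e-03 ≈ 2068.27294.
Since α = 1/2 < 1, p = c/n^{1/2} ≫ 1/n is above the triangle threshold p ~ 1/n. Asymptotically E[X] ~ (c³/6)·n^{3(1−α)} = (2³/6)·n^{1.5} → ∞; triangles are abundant w.h.p.

E[X] ≈ 2068.27294; in regime p = Θ(1/n^{1/2}) E[X] diverges (above the triangle threshold p ~ 1/n).


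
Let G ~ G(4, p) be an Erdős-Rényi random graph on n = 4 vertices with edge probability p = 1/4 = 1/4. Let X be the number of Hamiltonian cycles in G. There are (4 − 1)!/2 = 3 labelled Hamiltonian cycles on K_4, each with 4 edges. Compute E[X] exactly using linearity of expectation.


K_4 has (4 − 1)!/2 = 3 labelled Hamiltonian cycles.
For each such Hamiltonian cycle H, let X_H = 1 if all 4 edges of H are present in G. Then P[X_H = 1] = p^{4} = (1/4)^{4} = 1/256.
By linearity of expectation: E[X] = Σ_H E[X_H] = 3 · p^{4} = 3 · 1/256 = 3/256.
Numerically: E[X] ≈ 0.0117188.

E[X] = 3 · (1/4)^{4} = 3/256 ≈ 0.0117188.


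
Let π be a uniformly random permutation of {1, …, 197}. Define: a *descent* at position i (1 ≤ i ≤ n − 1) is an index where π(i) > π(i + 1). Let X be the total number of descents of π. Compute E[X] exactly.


Write X = Σ X_I over i = 1, …, 196, with X_I the indicator of one descent.
There are 196 indicators.
For each fixed i, the pair (π(i), π(i+1)) is a uniformly random ordered pair of distinct values from {1, …, 197}; by symmetry P[π(i) > π(i+1)] = 1/2.
By linearity: E[X] = 196 · (1/2) = (197 − 1) · (1/2) = 98 ≈ 98.0000.

E[X] = 98 = 98.0000.


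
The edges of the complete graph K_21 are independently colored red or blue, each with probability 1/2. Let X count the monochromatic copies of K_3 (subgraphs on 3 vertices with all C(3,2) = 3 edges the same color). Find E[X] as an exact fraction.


Let X = Σ_S X_S over the C(21, 3) = 1330 subsets S of size 3, where X_S = 1 if the K_3 on S is monochromatic.
For a fixed S, the K_3 on S has C(3, 2) = 3 edges. P[all 3 edges red] = (1/2)^3, and likewise for blue, so P[monochromatic] = 2·(1/2)^3 = 2^{1 − 3} = 1/4.
Summing: E[X] = C(21, 3) · 2^{1 − 3} = 1330 · 1/4 = 665/2.
Numerically: E[X] ≈ 332.500000.

E[X] = C(21,3)·2^(1−C(3,2)) = 665/2 ≈ 332.500000.


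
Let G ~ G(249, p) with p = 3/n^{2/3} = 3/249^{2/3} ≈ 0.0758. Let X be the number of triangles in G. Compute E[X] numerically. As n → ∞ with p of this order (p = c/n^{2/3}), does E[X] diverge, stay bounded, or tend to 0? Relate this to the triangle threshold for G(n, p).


Number of potential triangles: C(249, 3) = 2542124.
Each occurs with probability p³ ≈ (0.0758)³ ≈ 4.35477e-04.
By linearity: E[X] = C(249, 3)·p³ ≈ 2542124 · 4.35477e-04 ≈ 1107.036.
Since α = 2/3 < 1, p = c/n^{2/3} ≫ 1/n is above the triangle threshold p ~ 1/n. Asymptotically E[X] ~ (c³/6)·n^{3(1−α)} = (3³/6)·n^{1} → ∞; triangles are abundant w.h.p.

E[X] ≈ 1107.036; in regime p = Θ(1/n^{2/3}) E[X] diverges (above the triangle threshold p ~ 1/n).


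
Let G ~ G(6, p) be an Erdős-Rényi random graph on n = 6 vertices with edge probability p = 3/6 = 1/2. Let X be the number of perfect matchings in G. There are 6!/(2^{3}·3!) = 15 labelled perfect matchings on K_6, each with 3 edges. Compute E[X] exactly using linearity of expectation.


K_6 has 6!/(2^{3}·3!) = 15 labelled perfect matchings.
For each such perfect matching H, let X_H = 1 if all 3 edges of H are present in G. Then P[X_H = 1] = p^{3} = (1/2)^{3} = 1/8.
By linearity: E[X] = Σ_H E[X_H] = 15 · p^{3} = 15 · 1/8 = 15/8.
Numerically: E[X] ≈ 1.875.

E[X] = 15 · (1/2)^{3} = 15/8 ≈ 1.875.


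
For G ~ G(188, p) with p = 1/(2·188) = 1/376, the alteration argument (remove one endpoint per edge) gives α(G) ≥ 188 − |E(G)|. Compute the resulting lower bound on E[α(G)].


E[|E(G)|] = C(188, 2)·p = 17578 · (1/376) = 187/4.
E[α(G)] ≥ n − E[|E(G)|] = 188 − 187/4 = 565/4.
Numerically: ≈ 141.250.
(This is only a lower bound; the true E[α(G)] may be larger.)

E[α(G)] ≥ 565/4 ≈ 141.250.
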